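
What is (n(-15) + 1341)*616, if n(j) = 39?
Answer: 850080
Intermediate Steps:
(n(-15) + 1341)*616 = (39 + 1341)*616 = 1380*616 = 850080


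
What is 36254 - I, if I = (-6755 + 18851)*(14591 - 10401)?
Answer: -50645986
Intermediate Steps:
I = 50682240 (I = 12096*4190 = 50682240)
36254 - I = 36254 - 1*50682240 = 36254 - 50682240 = -50645986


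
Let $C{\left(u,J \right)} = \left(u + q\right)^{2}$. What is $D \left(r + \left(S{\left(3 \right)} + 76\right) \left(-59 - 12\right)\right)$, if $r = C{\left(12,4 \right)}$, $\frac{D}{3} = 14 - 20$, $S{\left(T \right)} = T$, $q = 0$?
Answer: $98370$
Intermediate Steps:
$D = -18$ ($D = 3 \left(14 - 20\right) = 3 \left(-6\right) = -18$)
$C{\left(u,J \right)} = u^{2}$ ($C{\left(u,J \right)} = \left(u + 0\right)^{2} = u^{2}$)
$r = 144$ ($r = 12^{2} = 144$)
$D \left(r + \left(S{\left(3 \right)} + 76\right) \left(-59 - 12\right)\right) = - 18 \left(144 + \left(3 + 76\right) \left(-59 - 12\right)\right) = - 18 \left(144 + 79 \left(-71\right)\right) = - 18 \left(144 - 5609\right) = \left(-18\right) \left(-5465\right) = 98370$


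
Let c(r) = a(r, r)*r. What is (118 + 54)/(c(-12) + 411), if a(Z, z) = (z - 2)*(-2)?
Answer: 172/75 ≈ 2.2933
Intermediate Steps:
a(Z, z) = 4 - 2*z (a(Z, z) = (-2 + z)*(-2) = 4 - 2*z)
c(r) = r*(4 - 2*r) (c(r) = (4 - 2*r)*r = r*(4 - 2*r))
(118 + 54)/(c(-12) + 411) = (118 + 54)/(2*(-12)*(2 - 1*(-12)) + 411) = 172/(2*(-12)*(2 + 12) + 411) = 172/(2*(-12)*14 + 411) = 172/(-336 + 411) = 172/75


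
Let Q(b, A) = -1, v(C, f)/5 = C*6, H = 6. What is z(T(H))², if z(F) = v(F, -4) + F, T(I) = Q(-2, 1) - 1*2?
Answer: 8649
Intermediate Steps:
v(C, f) = 30*C (v(C, f) = 5*(C*6) = 5*(6*C) = 30*C)
T(I) = -3 (T(I) = -1 - 1*2 = -1 - 2 = -3)
z(F) = 31*F (z(F) = 30*F + F = 31*F)
z(T(H))² = (31*(-3))² = (-93)² = 8649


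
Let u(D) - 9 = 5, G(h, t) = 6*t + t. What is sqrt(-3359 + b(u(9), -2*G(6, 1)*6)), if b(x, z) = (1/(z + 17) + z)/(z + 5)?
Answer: I*sqrt(94075442494)/5293 ≈ 57.948*I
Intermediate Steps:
G(h, t) = 7*t
u(D) = 14 (u(D) = 9 + 5 = 14)
b(x, z) = (z + 1/(17 + z))/(5 + z) (b(x, z) = (1/(17 + z) + z)/(5 + z) = (z + 1/(17 + z))/(5 + z))
sqrt(-3359 + b(u(9), -2*G(6, 1)*6)) = sqrt(-3359 + (1 + (-14*6)**2 + 17*(-14*6))/(85 + (-14*6)**2 + 22*(-14*6))) = sqrt(-3359 + (1 + (-84)**2 + 17*(-84))/(85 + (-84)**2 + 22*(-84))) = sqrt(-3359 + (1 + 7056 - 1428)/(85 + 7056 - 1848)) = sqrt(-3359 + 5629/5293) = sqrt(-17773558/5293) = I*sqrt(94075442494)/5293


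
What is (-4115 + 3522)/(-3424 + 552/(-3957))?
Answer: 782167/4516440 ≈ 0.17318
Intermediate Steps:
(-4115 + 3522)/(-3424 + 552/(-3957)) = -593/(-3424 + 552*(-1/3957)) = -593/(-3424 - 184/1319) = -593/(-4516440/1319) = -593*(-1319/4516440) = 782167/4516440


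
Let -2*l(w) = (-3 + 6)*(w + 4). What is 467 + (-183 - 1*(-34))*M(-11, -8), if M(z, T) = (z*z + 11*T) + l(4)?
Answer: -2662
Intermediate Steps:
l(w) = -6 - 3*w/2 (l(w) = -(-3 + 6)*(w + 4)/2 = -3*(4 + w)/2 = -(12 + 3*w)/2 = -6 - 3*w/2)
M(z, T) = -12 + z² + 11*T (M(z, T) = (z*z + 11*T) + (-6 - 3/2*4) = (z² + 11*T) + (-6 - 6) = (z² + 11*T) - 12 = -12 + z² + 11*T)
467 + (-183 - 1*(-34))*M(-11, -8) = 467 + (-183 - 1*(-34))*(-12 + (-11)² + 11*(-8)) = 467 + (-183 + 34)*(-12 + 121 - 88) = 467 - 149*21 = 467 - 3129 = -2662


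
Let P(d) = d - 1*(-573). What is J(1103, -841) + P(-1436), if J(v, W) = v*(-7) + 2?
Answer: -8582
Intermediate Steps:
J(v, W) = 2 - 7*v (J(v, W) = -7*v + 2 = 2 - 7*v)
P(d) = 573 + d (P(d) = d + 573 = 573 + d)
J(1103, -841) + P(-1436) = (2 - 7*1103) + (573 - 1436) = (2 - 7721) - 863 = -7719 - 863 = -8582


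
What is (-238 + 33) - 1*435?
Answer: -640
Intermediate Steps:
(-238 + 33) - 1*435 = -205 - 435 = -640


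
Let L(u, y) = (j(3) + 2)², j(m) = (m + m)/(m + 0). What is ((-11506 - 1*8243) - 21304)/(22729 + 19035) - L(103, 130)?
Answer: -709277/41764 ≈ -16.983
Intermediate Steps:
j(m) = 2 (j(m) = (2*m)/m = 2)
L(u, y) = 16 (L(u, y) = (2 + 2)² = 4² = 16)
((-11506 - 1*8243) - 21304)/(22729 + 19035) - L(103, 130) = ((-11506 - 1*8243) - 21304)/(22729 + 19035) - 1*16 = ((-11506 - 8243) - 21304)/41764 - 16 = (-19749 - 21304)*(1/41764) - 16 = -41053*1/41764 - 16 = -41053/41764 - 16 = -709277/41764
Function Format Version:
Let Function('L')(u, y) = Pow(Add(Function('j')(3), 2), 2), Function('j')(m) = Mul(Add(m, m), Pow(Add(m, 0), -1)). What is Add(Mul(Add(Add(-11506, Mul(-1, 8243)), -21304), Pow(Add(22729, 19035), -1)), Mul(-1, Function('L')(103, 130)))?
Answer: Rational(-709277, 41764) ≈ -16.983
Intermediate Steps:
Function('j')(m) = 2 (Function('j')(m) = Mul(Mul(2, m), Pow(m, -1)) = 2)
Function('L')(u, y) = 16 (Function('L')(u, y) = Pow(Add(2, 2), 2) = Pow(4, 2) = 16)
Add(Mul(Add(Add(-11506, Mul(-1, 8243)), -21304), Pow(Add(22729, 19035), -1)), Mul(-1, Function('L')(103, 130))) = Add(Mul(Add(Add(-11506, Mul(-1, 8243)), -21304), Pow(Add(22729, 19035), -1)), Mul(-1, 16)) = Add(Mul(Add(Add(-11506, -8243), -21304), Pow(41764, -1)), -16) = Add(Mul(Add(-19749, -21304), Rational(1, 41764)), -16) = Add(Mul(-41053, Rational(1, 41764)), -16) = Add(Rational(-41053, 41764), -16) = Rational(-709277, 41764)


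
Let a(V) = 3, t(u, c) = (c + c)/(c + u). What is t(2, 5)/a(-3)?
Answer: 10/21 ≈ 0.47619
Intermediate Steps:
t(u, c) = 2*c/(c + u) (t(u, c) = (2*c)/(c + u) = 2*c/(c + u))
t(2, 5)/a(-3) = (2*5/(5 + 2))/3 = (2*5/7)/3 = (2*5*(⅐))/3 = (⅓)*(10/7) = 10/21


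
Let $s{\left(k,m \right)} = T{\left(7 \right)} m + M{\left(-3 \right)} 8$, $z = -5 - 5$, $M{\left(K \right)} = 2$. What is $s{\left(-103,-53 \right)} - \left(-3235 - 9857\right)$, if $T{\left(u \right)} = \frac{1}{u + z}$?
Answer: $\frac{39377}{3} \approx 13126.0$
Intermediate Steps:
$z = -10$ ($z = -5 - 5 = -10$)
$T{\left(u \right)} = \frac{1}{-10 + u}$ ($T{\left(u \right)} = \frac{1}{u - 10} = \frac{1}{-10 + u}$)
$s{\left(k,m \right)} = 16 - \frac{m}{3}$ ($s{\left(k,m \right)} = \frac{m}{-10 + 7} + 2 \cdot 8 = \frac{m}{-3} + 16 = - \frac{m}{3} + 16 = 16 - \frac{m}{3}$)
$s{\left(-103,-53 \right)} - \left(-3235 - 9857\right) = \left(16 - - \frac{53}{3}\right) - \left(-3235 - 9857\right) = \left(16 + \frac{53}{3}\right) - -13092 = \frac{101}{3} + 13092 = \frac{39377}{3}$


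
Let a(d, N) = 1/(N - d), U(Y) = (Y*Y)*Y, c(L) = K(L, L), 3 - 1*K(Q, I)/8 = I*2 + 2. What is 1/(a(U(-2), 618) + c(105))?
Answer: -626/1046671 ≈ -0.00059809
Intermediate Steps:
K(Q, I) = 8 - 16*I (K(Q, I) = 24 - 8*(I*2 + 2) = 24 - 8*(2*I + 2) = 24 - 8*(2 + 2*I) = 24 + (-16 - 16*I) = 8 - 16*I)
c(L) = 8 - 16*L
U(Y) = Y**3 (U(Y) = Y**2*Y = Y**3)
1/(a(U(-2), 618) + c(105)) = 1/(1/(618 - 1*(-2)**3) + (8 - 16*105)) = 1/(1/(618 - 1*(-8)) + (8 - 1680)) = 1/(1/(618 + 8) - 1672) = 1/(1/626 - 1672) = 1/(-1046671/626) = -626/1046671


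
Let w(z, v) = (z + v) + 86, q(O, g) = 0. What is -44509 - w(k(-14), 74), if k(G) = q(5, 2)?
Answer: -44669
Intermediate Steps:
k(G) = 0
w(z, v) = 86 + v + z (w(z, v) = (v + z) + 86 = 86 + v + z)
-44509 - w(k(-14), 74) = -44509 - (86 + 74 + 0) = -44509 - 1*160 = -44509 - 160 = -44669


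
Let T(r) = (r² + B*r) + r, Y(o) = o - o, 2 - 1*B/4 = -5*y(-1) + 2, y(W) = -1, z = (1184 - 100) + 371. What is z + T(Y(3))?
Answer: 1455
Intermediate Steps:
z = 1455 (z = 1084 + 371 = 1455)
B = -20 (B = 8 - 4*(-5*(-1) + 2) = 8 - 4*(5 + 2) = 8 - 4*7 = 8 - 28 = -20)
Y(o) = 0
T(r) = r² - 19*r (T(r) = (r² - 20*r) + r = r² - 19*r)
z + T(Y(3)) = 1455 + 0*(-19 + 0) = 1455 + 0*(-19) = 1455 + 0 = 1455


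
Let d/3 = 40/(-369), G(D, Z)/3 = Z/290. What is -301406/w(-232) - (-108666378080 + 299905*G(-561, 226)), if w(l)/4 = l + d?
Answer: 180103362794810273/1657408 ≈ 1.0867e+11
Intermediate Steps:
G(D, Z) = 3*Z/290 (G(D, Z) = 3*(Z/290) = 3*Z/290)
d = -40/123 (d = 3*(40/(-369)) = 3*(40*(-1/369)) = 3*(-40/369) = -40/123 ≈ -0.32520)
w(l) = -160/123 + 4*l (w(l) = 4*(l - 40/123) = 4*(-40/123 + l) = -160/123 + 4*l)
-301406/w(-232) - (-108666378080 + 299905*G(-561, 226)) = -301406/(-160/123 + 4*(-232)) - 299905/(1/(-362336 + (3/290)*226)) = -301406/(-160/123 - 928) - 299905/(1/(-362336 + 339/145)) = -301406/(-114304/123) - 299905/(1/(-52538381/145)) = -301406*(-123/114304) - 299905/(-145/52538381) = 18536469/57152 - 299905*(-52538381/145) = 18536469/57152 + 3151304630761/29 = 180103362794810273/1657408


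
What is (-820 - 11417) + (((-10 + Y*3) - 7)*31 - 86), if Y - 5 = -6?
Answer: -12943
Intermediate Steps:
Y = -1 (Y = 5 - 6 = -1)
(-820 - 11417) + (((-10 + Y*3) - 7)*31 - 86) = (-820 - 11417) + (((-10 - 1*3) - 7)*31 - 86) = -12237 + (((-10 - 3) - 7)*31 - 86) = -12237 + ((-13 - 7)*31 - 86) = -12237 + (-20*31 - 86) = -12237 + (-620 - 86) = -12237 - 706 = -12943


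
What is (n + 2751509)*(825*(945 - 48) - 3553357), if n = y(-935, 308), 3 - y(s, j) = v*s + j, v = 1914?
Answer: -12774761065608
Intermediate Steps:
y(s, j) = 3 - j - 1914*s (y(s, j) = 3 - (1914*s + j) = 3 - (j + 1914*s) = 3 + (-j - 1914*s) = 3 - j - 1914*s)
n = 1789285 (n = 3 - 1*308 - 1914*(-935) = 3 - 308 + 1789590 = 1789285)
(n + 2751509)*(825*(945 - 48) - 3553357) = (1789285 + 2751509)*(825*(945 - 48) - 3553357) = 4540794*(825*897 - 3553357) = 4540794*(740025 - 3553357) = 4540794*(-2813332) = -12774761065608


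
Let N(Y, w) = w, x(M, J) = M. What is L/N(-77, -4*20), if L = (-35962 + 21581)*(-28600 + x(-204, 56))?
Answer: -103557581/20 ≈ -5.1779e+6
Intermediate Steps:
L = 414230324 (L = (-35962 + 21581)*(-28600 - 204) = -14381*(-28804) = 414230324)
L/N(-77, -4*20) = 414230324/((-4*20)) = 414230324/(-80) = 414230324*(-1/80) = -103557581/20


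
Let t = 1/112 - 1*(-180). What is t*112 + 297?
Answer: 20458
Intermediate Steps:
t = 20161/112 (t = 1/112 + 180 = 20161/112 ≈ 180.01)
t*112 + 297 = (20161/112)*112 + 297 = 20161 + 297 = 20458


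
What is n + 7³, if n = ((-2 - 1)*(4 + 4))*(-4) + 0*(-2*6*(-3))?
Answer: 439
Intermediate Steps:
n = 96 (n = -3*8*(-4) + 0*(-12*(-3)) = -24*(-4) + 0*36 = 96 + 0 = 96)
n + 7³ = 96 + 7³ = 96 + 343 = 439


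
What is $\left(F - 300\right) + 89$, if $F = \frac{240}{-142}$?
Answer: $- \frac{15101}{71} \approx -212.69$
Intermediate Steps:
$F = - \frac{120}{71}$ ($F = 240 \left(- \frac{1}{142}\right) = - \frac{120}{71} \approx -1.6901$)
$\left(F - 300\right) + 89 = \left(- \frac{120}{71} - 300\right) + 89 = - \frac{21420}{71} + 89 = - \frac{15101}{71}$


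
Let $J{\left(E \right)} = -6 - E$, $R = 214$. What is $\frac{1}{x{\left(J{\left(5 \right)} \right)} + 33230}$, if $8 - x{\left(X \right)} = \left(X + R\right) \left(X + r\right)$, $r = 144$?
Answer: $\frac{1}{6239} \approx 0.00016028$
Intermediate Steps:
$x{\left(X \right)} = 8 - \left(144 + X\right) \left(214 + X\right)$ ($x{\left(X \right)} = 8 - \left(X + 214\right) \left(X + 144\right) = 8 - \left(214 + X\right) \left(144 + X\right) = 8 - \left(144 + X\right) \left(214 + X\right)$)
$\frac{1}{x{\left(J{\left(5 \right)} \right)} + 33230} = \frac{1}{\left(-30808 - \left(-6 - 5\right)^{2} - 358 \left(-6 - 5\right)\right) + 33230} = \frac{1}{\left(-30808 - \left(-11\right)^{2} - -3938\right) + 33230} = \frac{1}{\left(-30808 - 121 + 3938\right) + 33230} = \frac{1}{-26991 + 33230} = \frac{1}{6239}$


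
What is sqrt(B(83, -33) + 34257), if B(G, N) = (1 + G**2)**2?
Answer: 43*sqrt(25693) ≈ 6892.5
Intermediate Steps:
sqrt(B(83, -33) + 34257) = sqrt((1 + 83**2)**2 + 34257) = sqrt((1 + 6889)**2 + 34257) = sqrt(6890**2 + 34257) = sqrt(47472100 + 34257) = sqrt(47506357) = 43*sqrt(25693)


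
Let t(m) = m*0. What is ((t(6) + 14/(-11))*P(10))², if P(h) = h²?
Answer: 1960000/121 ≈ 16198.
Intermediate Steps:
t(m) = 0
((t(6) + 14/(-11))*P(10))² = ((0 + 14/(-11))*10²)² = ((0 + 14*(-1/11))*100)² = ((0 - 14/11)*100)² = (-14/11*100)² = (-1400/11)² = 1960000/121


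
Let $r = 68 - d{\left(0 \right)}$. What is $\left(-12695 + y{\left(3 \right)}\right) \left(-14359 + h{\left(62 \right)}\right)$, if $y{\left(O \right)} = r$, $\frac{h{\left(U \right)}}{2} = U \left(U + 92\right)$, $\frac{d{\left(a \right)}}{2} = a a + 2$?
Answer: $-59833047$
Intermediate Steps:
$d{\left(a \right)} = 4 + 2 a^{2}$ ($d{\left(a \right)} = 2 \left(a a + 2\right) = 2 \left(a^{2} + 2\right) = 2 \left(2 + a^{2}\right) = 4 + 2 a^{2}$)
$h{\left(U \right)} = 2 U \left(92 + U\right)$ ($h{\left(U \right)} = 2 U \left(U + 92\right) = 2 U \left(92 + U\right)$)
$r = 64$ ($r = 68 - \left(4 + 2 \cdot 0^{2}\right) = 68 - \left(4 + 2 \cdot 0\right) = 68 - \left(4 + 0\right) = 68 - 4 = 64$)
$y{\left(O \right)} = 64$
$\left(-12695 + y{\left(3 \right)}\right) \left(-14359 + h{\left(62 \right)}\right) = \left(-12695 + 64\right) \left(-14359 + 2 \cdot 62 \left(92 + 62\right)\right) = - 12631 \left(-14359 + 2 \cdot 62 \cdot 154\right) = - 12631 \left(-14359 + 19096\right) = \left(-12631\right) 4737 = -59833047$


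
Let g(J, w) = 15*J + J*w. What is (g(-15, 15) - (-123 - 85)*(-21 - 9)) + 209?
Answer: -6481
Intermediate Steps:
(g(-15, 15) - (-123 - 85)*(-21 - 9)) + 209 = (-15*(15 + 15) - (-123 - 85)*(-21 - 9)) + 209 = (-15*30 - (-208)*(-30)) + 209 = (-450 - 1*6240) + 209 = (-450 - 6240) + 209 = -6690 + 209 = -6481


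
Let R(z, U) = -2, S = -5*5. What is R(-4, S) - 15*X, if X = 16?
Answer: -242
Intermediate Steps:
S = -25
R(-4, S) - 15*X = -2 - 15*16 = -2 - 240 = -242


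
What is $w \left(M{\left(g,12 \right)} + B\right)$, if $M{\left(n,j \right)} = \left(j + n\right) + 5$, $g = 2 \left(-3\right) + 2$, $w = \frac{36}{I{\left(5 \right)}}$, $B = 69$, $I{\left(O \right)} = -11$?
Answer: $- \frac{2952}{11} \approx -268.36$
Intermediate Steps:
$w = - \frac{36}{11}$ ($w = \frac{36}{-11} = 36 \left(- \frac{1}{11}\right) = - \frac{36}{11} \approx -3.2727$)
$g = -4$ ($g = -6 + 2 = -4$)
$M{\left(n,j \right)} = 5 + j + n$
$w \left(M{\left(g,12 \right)} + B\right) = - \frac{36 \left(\left(5 + 12 - 4\right) + 69\right)}{11} = - \frac{36 \left(13 + 69\right)}{11} = \left(- \frac{36}{11}\right) 82 = - \frac{2952}{11}$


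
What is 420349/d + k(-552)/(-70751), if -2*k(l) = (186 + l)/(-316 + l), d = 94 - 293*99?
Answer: -25814412010853/1775601339484 ≈ -14.538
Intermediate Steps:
d = -28913 (d = 94 - 29007 = -28913)
k(l) = -(186 + l)/(2*(-316 + l))
420349/d + k(-552)/(-70751) = 420349/(-28913) + ((-186 - 1*(-552))/(2*(-316 - 552)))/(-70751) = 420349*(-1/28913) + ((½)*(-186 + 552)/(-868))*(-1/70751) = -420349/28913 + ((½)*(-1/868)*366)*(-1/70751) = -420349/28913 - 183/868*(-1/70751) = -420349/28913 + 183/61411868 = -25814412010853/1775601339484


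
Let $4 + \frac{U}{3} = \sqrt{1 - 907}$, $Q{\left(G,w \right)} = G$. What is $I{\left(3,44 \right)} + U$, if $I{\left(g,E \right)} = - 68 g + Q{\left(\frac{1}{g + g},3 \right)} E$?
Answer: $- \frac{626}{3} + 3 i \sqrt{906} \approx -208.67 + 90.3 i$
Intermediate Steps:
$I{\left(g,E \right)} = - 68 g + \frac{E}{2 g}$ ($I{\left(g,E \right)} = - 68 g + \frac{E}{g + g} = - 68 g + \frac{E}{2 g}$)
$U = -12 + 3 i \sqrt{906}$ ($U = -12 + 3 \sqrt{1 - 907} = -12 + 3 \sqrt{-906} = -12 + 3 i \sqrt{906} \approx -12.0 + 90.3 i$)
$I{\left(3,44 \right)} + U = \left(\left(-68\right) 3 + \frac{1}{2} \cdot 44 \cdot \frac{1}{3}\right) - \left(12 - 3 i \sqrt{906}\right) = \left(-204 + \frac{1}{2} \cdot 44 \cdot \frac{1}{3}\right) - \left(12 - 3 i \sqrt{906}\right) = \left(-204 + \frac{22}{3}\right) - \left(12 - 3 i \sqrt{906}\right) = - \frac{590}{3} - \left(12 - 3 i \sqrt{906}\right) = - \frac{626}{3} + 3 i \sqrt{906}$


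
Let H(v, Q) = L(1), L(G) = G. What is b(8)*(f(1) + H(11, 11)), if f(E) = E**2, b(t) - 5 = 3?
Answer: 16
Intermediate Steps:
H(v, Q) = 1
b(t) = 8 (b(t) = 5 + 3 = 8)
b(8)*(f(1) + H(11, 11)) = 8*(1**2 + 1) = 8*(1 + 1) = 8*2 = 16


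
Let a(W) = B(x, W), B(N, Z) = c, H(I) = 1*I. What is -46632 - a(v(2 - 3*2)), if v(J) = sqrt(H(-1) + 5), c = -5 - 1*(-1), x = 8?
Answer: -46628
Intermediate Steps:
c = -4 (c = -5 + 1 = -4)
H(I) = I
B(N, Z) = -4
v(J) = 2 (v(J) = sqrt(-1 + 5) = sqrt(4) = 2)
a(W) = -4
-46632 - a(v(2 - 3*2)) = -46632 - 1*(-4) = -46632 + 4 = -46628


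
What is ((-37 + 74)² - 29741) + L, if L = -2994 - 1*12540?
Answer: -43906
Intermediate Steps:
L = -15534 (L = -2994 - 12540 = -15534)
((-37 + 74)² - 29741) + L = ((-37 + 74)² - 29741) - 15534 = (37² - 29741) - 15534 = (1369 - 29741) - 15534 = -28372 - 15534 = -43906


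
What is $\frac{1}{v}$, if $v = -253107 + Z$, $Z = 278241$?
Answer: $\frac{1}{25134} \approx 3.9787 \cdot 10^{-5}$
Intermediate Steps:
$v = 25134$ ($v = -253107 + 278241 = 25134$)
$\frac{1}{v} = \frac{1}{25134}$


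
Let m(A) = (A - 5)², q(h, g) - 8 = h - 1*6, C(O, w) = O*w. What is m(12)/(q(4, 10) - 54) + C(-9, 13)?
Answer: -5665/48 ≈ -118.02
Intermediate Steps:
q(h, g) = 2 + h (q(h, g) = 8 + (h - 1*6) = 8 + (h - 6) = 8 + (-6 + h) = 2 + h)
m(A) = (-5 + A)²
m(12)/(q(4, 10) - 54) + C(-9, 13) = (-5 + 12)²/((2 + 4) - 54) - 9*13 = 7²/(6 - 54) - 117 = 49/(-48) - 117 = 49*(-1/48) - 117 = -49/48 - 117 = -5665/48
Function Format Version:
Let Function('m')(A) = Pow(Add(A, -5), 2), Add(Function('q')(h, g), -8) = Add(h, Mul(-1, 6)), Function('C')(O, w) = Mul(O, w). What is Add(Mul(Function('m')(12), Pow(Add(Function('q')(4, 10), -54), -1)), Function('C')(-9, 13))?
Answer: Rational(-5665, 48) ≈ -118.02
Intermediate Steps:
Function('q')(h, g) = Add(2, h) (Function('q')(h, g) = Add(8, Add(h, Mul(-1, 6))) = Add(8, Add(h, -6)) = Add(8, Add(-6, h)) = Add(2, h))
Function('m')(A) = Pow(Add(-5, A), 2)
Add(Mul(Function('m')(12), Pow(Add(Function('q')(4, 10), -54), -1)), Function('C')(-9, 13)) = Add(Mul(Pow(Add(-5, 12), 2), Pow(Add(Add(2, 4), -54), -1)), Mul(-9, 13)) = Add(Mul(Pow(7, 2), Pow(Add(6, -54), -1)), -117) = Add(Mul(49, Pow(-48, -1)), -117) = Add(Mul(49, Rational(-1, 48)), -117) = Add(Rational(-49, 48), -117) = Rational(-5665, 48)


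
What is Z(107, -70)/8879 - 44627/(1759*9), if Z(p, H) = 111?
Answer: -394485892/140563449 ≈ -2.8065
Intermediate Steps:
Z(107, -70)/8879 - 44627/(1759*9) = 111/8879 - 44627/(1759*9) = 111*(1/8879) - 44627/15831 = 111/8879 - 44627*1/15831 = 111/8879 - 44627/15831 = -394485892/140563449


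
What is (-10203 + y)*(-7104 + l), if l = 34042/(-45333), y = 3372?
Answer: 3542876414/73 ≈ 4.8533e+7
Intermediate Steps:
l = -34042/45333 (l = 34042*(-1/45333) = -34042/45333 ≈ -0.75093)
(-10203 + y)*(-7104 + l) = (-10203 + 3372)*(-7104 - 34042/45333) = -6831*(-322079674/45333) = 3542876414/73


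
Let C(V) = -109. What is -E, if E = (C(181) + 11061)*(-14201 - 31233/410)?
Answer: 32054549068/205 ≈ 1.5636e+8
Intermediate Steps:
E = -32054549068/205 (E = (-109 + 11061)*(-14201 - 31233/410) = 10952*(-14201 - 31233*1/410) = 10952*(-14201 - 31233/410) = 10952*(-5853643/410) = -32054549068/205 ≈ -1.5636e+8)
-E = -1*(-32054549068/205) = 32054549068/205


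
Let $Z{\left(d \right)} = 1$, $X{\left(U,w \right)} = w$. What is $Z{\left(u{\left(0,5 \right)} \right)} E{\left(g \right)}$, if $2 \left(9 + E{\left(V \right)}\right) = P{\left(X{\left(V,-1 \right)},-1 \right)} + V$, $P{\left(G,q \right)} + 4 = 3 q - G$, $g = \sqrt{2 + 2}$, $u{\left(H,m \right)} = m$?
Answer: $-11$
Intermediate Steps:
$g = 2$ ($g = \sqrt{4} = 2$)
$P{\left(G,q \right)} = -4 - G + 3 q$ ($P{\left(G,q \right)} = -4 - \left(G - 3 q\right) = -4 - G + 3 q$)
$E{\left(V \right)} = -12 + \frac{V}{2}$ ($E{\left(V \right)} = -9 + \frac{\left(-4 - -1 + 3 \left(-1\right)\right) + V}{2} = -9 + \frac{\left(-4 + 1 - 3\right) + V}{2} = -9 + \frac{-6 + V}{2} = -9 + \left(-3 + \frac{V}{2}\right) = -12 + \frac{V}{2}$)
$Z{\left(u{\left(0,5 \right)} \right)} E{\left(g \right)} = 1 \left(-12 + \frac{1}{2} \cdot 2\right) = 1 \left(-12 + 1\right) = 1 \left(-11\right) = -11$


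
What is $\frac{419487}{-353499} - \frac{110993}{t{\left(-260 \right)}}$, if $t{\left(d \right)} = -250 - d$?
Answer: $- \frac{13080036459}{1178330} \approx -11100.0$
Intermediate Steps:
$\frac{419487}{-353499} - \frac{110993}{t{\left(-260 \right)}} = \frac{419487}{-353499} - \frac{110993}{-250 - -260} = 419487 \left(- \frac{1}{353499}\right) - \frac{110993}{-250 + 260} = - \frac{139829}{117833} - \frac{110993}{10} = - \frac{13080036459}{1178330}$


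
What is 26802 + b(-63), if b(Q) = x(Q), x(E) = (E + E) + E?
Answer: 26613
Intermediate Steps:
x(E) = 3*E (x(E) = 2*E + E = 3*E)
b(Q) = 3*Q
26802 + b(-63) = 26802 + 3*(-63) = 26802 - 189 = 26613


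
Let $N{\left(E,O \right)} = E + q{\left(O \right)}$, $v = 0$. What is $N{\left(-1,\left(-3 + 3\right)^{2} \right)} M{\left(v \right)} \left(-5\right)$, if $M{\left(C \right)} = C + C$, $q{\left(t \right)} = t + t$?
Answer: $0$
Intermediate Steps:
$q{\left(t \right)} = 2 t$
$M{\left(C \right)} = 2 C$
$N{\left(E,O \right)} = E + 2 O$
$N{\left(-1,\left(-3 + 3\right)^{2} \right)} M{\left(v \right)} \left(-5\right) = \left(-1 + 2 \left(-3 + 3\right)^{2}\right) 2 \cdot 0 \left(-5\right) = \left(-1 + 2 \cdot 0^{2}\right) 0 \left(-5\right) = \left(-1 + 2 \cdot 0\right) 0 \left(-5\right) = \left(-1 + 0\right) 0 \left(-5\right) = \left(-1\right) 0 \left(-5\right) = 0 \left(-5\right) = 0$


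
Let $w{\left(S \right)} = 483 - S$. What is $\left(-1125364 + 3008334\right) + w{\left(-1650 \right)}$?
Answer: $1885103$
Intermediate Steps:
$\left(-1125364 + 3008334\right) + w{\left(-1650 \right)} = \left(-1125364 + 3008334\right) + \left(483 - -1650\right) = 1882970 + \left(483 + 1650\right) = 1882970 + 2133 = 1885103$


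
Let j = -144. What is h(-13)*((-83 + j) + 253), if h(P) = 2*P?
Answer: -676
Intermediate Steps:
h(-13)*((-83 + j) + 253) = (2*(-13))*((-83 - 144) + 253) = -26*(-227 + 253) = -26*26 = -676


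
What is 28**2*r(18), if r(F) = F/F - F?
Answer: -13328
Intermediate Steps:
r(F) = 1 - F
28**2*r(18) = 28**2*(1 - 1*18) = 784*(1 - 18) = 784*(-17) = -13328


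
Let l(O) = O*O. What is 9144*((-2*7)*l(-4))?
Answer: -2048256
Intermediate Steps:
l(O) = O²
9144*((-2*7)*l(-4)) = 9144*(-2*7*(-4)²) = 9144*(-14*16) = 9144*(-224) = -2048256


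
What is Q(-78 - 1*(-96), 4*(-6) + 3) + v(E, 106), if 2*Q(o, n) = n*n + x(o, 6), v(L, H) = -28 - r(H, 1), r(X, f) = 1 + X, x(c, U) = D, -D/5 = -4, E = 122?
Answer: 191/2 ≈ 95.500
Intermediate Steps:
D = 20 (D = -5*(-4) = 20)
x(c, U) = 20
v(L, H) = -29 - H (v(L, H) = -28 - (1 + H) = -28 + (-1 - H) = -29 - H)
Q(o, n) = 10 + n²/2 (Q(o, n) = (n*n + 20)/2 = (n² + 20)/2 = (20 + n²)/2 = 10 + n²/2)
Q(-78 - 1*(-96), 4*(-6) + 3) + v(E, 106) = (10 + (4*(-6) + 3)²/2) + (-29 - 1*106) = (10 + (-24 + 3)²/2) + (-29 - 106) = (10 + (½)*(-21)²) - 135 = (10 + (½)*441) - 135 = (10 + 441/2) - 135 = 461/2 - 135 = 191/2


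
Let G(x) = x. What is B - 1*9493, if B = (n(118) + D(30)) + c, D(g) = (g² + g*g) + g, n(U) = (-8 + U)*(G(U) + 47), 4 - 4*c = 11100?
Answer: 7713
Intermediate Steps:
c = -2774 (c = 1 - ¼*11100 = 1 - 2775 = -2774)
n(U) = (-8 + U)*(47 + U) (n(U) = (-8 + U)*(U + 47) = (-8 + U)*(47 + U))
D(g) = g + 2*g² (D(g) = (g² + g²) + g = 2*g² + g = g + 2*g²)
B = 17206 (B = ((-376 + 118² + 39*118) + 30*(1 + 2*30)) - 2774 = ((-376 + 13924 + 4602) + 30*(1 + 60)) - 2774 = (18150 + 30*61) - 2774 = (18150 + 1830) - 2774 = 19980 - 2774 = 17206)
B - 1*9493 = 17206 - 1*9493 = 17206 - 9493 = 7713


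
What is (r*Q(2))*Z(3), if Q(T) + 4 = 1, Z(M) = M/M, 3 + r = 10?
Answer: -21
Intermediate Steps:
r = 7 (r = -3 + 10 = 7)
Z(M) = 1
Q(T) = -3 (Q(T) = -4 + 1 = -3)
(r*Q(2))*Z(3) = (7*(-3))*1 = -21*1 = -21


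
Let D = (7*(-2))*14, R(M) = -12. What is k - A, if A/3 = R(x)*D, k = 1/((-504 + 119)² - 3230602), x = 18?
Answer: -21749252113/3082377 ≈ -7056.0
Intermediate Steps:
k = -1/3082377 (k = 1/((-385)² - 3230602) = 1/(148225 - 3230602) = 1/(-3082377) = -1/3082377 ≈ -3.2442e-7)
D = -196 (D = -14*14 = -196)
A = 7056 (A = 3*(-12*(-196)) = 3*2352 = 7056)
k - A = -1/3082377 - 1*7056 = -1/3082377 - 7056 = -21749252113/3082377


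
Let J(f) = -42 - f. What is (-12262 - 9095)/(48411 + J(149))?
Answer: -21357/48220 ≈ -0.44291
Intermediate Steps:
(-12262 - 9095)/(48411 + J(149)) = (-12262 - 9095)/(48411 + (-42 - 1*149)) = -21357/(48411 + (-42 - 149)) = -21357/(48411 - 191) = -21357/48220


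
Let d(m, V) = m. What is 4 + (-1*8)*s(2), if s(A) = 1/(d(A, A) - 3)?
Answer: 12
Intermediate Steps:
s(A) = 1/(-3 + A) (s(A) = 1/(A - 3) = 1/(-3 + A))
4 + (-1*8)*s(2) = 4 + (-1*8)/(-3 + 2) = 4 - 8/(-1) = 4 - 8*(-1) = 4 + 8 = 12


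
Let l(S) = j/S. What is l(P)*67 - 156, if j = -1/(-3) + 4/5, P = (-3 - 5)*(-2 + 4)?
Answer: -38579/240 ≈ -160.75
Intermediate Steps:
P = -16 (P = -8*2 = -16)
j = 17/15 (j = -1*(-⅓) + 4*(⅕) = ⅓ + ⅘ = 17/15 ≈ 1.1333)
l(S) = 17/(15*S)
l(P)*67 - 156 = ((17/15)/(-16))*67 - 156 = ((17/15)*(-1/16))*67 - 156 = -17/240*67 - 156 = -1139/240 - 156 = -38579/240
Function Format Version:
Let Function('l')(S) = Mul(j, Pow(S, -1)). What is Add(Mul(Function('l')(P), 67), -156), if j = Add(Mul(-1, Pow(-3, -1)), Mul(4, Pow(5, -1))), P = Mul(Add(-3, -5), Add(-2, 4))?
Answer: Rational(-38579, 240) ≈ -160.75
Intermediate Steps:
P = -16 (P = Mul(-8, 2) = -16)
j = Rational(17, 15) (j = Add(Mul(-1, Rational(-1, 3)), Mul(4, Rational(1, 5))) = Add(Rational(1, 3), Rational(4, 5)) = Rational(17, 15) ≈ 1.1333)
Function('l')(S) = Mul(Rational(17, 15), Pow(S, -1))
Add(Mul(Function('l')(P), 67), -156) = Add(Mul(Mul(Rational(17, 15), Pow(-16, -1)), 67), -156) = Add(Mul(Mul(Rational(17, 15), Rational(-1, 16)), 67), -156) = Add(Mul(Rational(-17, 240), 67), -156) = Add(Rational(-1139, 240), -156) = Rational(-38579, 240)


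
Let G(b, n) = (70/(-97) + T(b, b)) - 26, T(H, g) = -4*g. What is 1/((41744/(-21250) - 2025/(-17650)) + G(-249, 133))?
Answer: 727621250/703921649321 ≈ 0.0010337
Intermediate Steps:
G(b, n) = -2592/97 - 4*b (G(b, n) = (70/(-97) - 4*b) - 26 = (70*(-1/97) - 4*b) - 26 = (-70/97 - 4*b) - 26 = -2592/97 - 4*b)
1/((41744/(-21250) - 2025/(-17650)) + G(-249, 133)) = 1/((41744/(-21250) - 2025/(-17650)) + (-2592/97 - 4*(-249))) = 1/((41744*(-1/21250) - 2025*(-1/17650)) + (-2592/97 + 996)) = 1/((-20872/10625 + 81/706) + 94020/97) = 1/(-13875007/7501250 + 94020/97) = 1/(703921649321/727621250) = 727621250/703921649321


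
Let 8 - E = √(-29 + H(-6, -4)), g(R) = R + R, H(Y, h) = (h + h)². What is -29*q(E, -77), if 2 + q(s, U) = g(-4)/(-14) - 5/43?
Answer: 13485/301 ≈ 44.801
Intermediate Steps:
H(Y, h) = 4*h² (H(Y, h) = (2*h)² = 4*h²)
g(R) = 2*R
E = 8 - √35 (E = 8 - √(-29 + 4*(-4)²) = 8 - √(-29 + 4*16) = 8 - √(-29 + 64) = 8 - √35 ≈ 2.0839)
q(s, U) = -465/301 (q(s, U) = -2 + ((2*(-4))/(-14) - 5/43) = -2 + (-8*(-1/14) - 5*1/43) = -2 + (4/7 - 5/43) = -2 + 137/301 = -465/301)
-29*q(E, -77) = -29*(-465/301) = 13485/301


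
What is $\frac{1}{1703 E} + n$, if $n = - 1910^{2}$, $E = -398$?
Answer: $- \frac{2472660291401}{677794} \approx -3.6481 \cdot 10^{6}$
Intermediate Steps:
$n = -3648100$ ($n = \left(-1\right) 3648100 = -3648100$)
$\frac{1}{1703 E} + n = \frac{1}{1703 \left(-398\right)} - 3648100 = \frac{1}{-677794} - 3648100 = - \frac{1}{677794} - 3648100 = - \frac{2472660291401}{677794}$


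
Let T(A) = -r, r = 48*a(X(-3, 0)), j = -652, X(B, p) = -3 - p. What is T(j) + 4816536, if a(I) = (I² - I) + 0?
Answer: 4815960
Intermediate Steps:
a(I) = I² - I
r = 576 (r = 48*((-3 - 1*0)*(-1 + (-3 - 1*0))) = 48*((-3 + 0)*(-1 + (-3 + 0))) = 48*(-3*(-1 - 3)) = 48*(-3*(-4)) = 48*12 = 576)
T(A) = -576 (T(A) = -1*576 = -576)
T(j) + 4816536 = -576 + 4816536 = 4815960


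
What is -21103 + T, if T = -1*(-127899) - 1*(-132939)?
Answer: 239735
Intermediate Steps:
T = 260838 (T = 127899 + 132939 = 260838)
-21103 + T = -21103 + 260838 = 239735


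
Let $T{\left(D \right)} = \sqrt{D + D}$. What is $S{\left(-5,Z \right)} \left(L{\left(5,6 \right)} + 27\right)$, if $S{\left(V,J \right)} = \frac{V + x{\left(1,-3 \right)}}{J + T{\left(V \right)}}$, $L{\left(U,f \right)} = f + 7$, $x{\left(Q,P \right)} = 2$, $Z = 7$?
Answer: $- \frac{840}{59} + \frac{120 i \sqrt{10}}{59} \approx -14.237 + 6.4317 i$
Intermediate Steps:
$T{\left(D \right)} = \sqrt{2} \sqrt{D}$ ($T{\left(D \right)} = \sqrt{2 D} = \sqrt{2} \sqrt{D}$)
$L{\left(U,f \right)} = 7 + f$
$S{\left(V,J \right)} = \frac{2 + V}{J + \sqrt{2} \sqrt{V}}$ ($S{\left(V,J \right)} = \frac{V + 2}{J + \sqrt{2} \sqrt{V}} = \frac{2 + V}{J + \sqrt{2} \sqrt{V}}$)
$S{\left(-5,Z \right)} \left(L{\left(5,6 \right)} + 27\right) = \frac{2 - 5}{7 + \sqrt{2} \sqrt{-5}} \left(\left(7 + 6\right) + 27\right) = \frac{1}{7 + \sqrt{2} i \sqrt{5}} \left(-3\right) \left(13 + 27\right) = \frac{1}{7 + i \sqrt{10}} \left(-3\right) 40 = - \frac{3}{7 + i \sqrt{10}} \cdot 40 = - \frac{120}{7 + i \sqrt{10}}$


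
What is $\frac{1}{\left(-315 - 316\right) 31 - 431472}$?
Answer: $- \frac{1}{451033} \approx -2.2171 \cdot 10^{-6}$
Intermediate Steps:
$\frac{1}{\left(-315 - 316\right) 31 - 431472} = \frac{1}{\left(-631\right) 31 - 431472} = \frac{1}{-19561 - 431472} = \frac{1}{-451033} = - \frac{1}{451033}$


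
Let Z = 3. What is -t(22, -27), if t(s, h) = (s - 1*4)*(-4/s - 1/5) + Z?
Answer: 213/55 ≈ 3.8727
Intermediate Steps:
t(s, h) = 3 + (-4 + s)*(-⅕ - 4/s) (t(s, h) = (s - 1*4)*(-4/s - 1/5) + 3 = (s - 4)*(-4/s - 1*⅕) + 3 = (-4 + s)*(-4/s - ⅕) + 3 = (-4 + s)*(-⅕ - 4/s) + 3 = 3 + (-4 + s)*(-⅕ - 4/s))
-t(22, -27) = -(80 - 1*22 - 1*22²)/(5*22) = -(80 - 22 - 1*484)/(5*22) = -(80 - 22 - 484)/(5*22) = -(-426)/(5*22) = -1*(-213/55) = 213/55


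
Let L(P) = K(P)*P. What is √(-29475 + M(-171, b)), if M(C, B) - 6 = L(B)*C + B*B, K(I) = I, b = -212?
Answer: I*√7669949 ≈ 2769.5*I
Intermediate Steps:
L(P) = P² (L(P) = P*P = P²)
M(C, B) = 6 + B² + C*B² (M(C, B) = 6 + (B²*C + B*B) = 6 + (C*B² + B²) = 6 + (B² + C*B²) = 6 + B² + C*B²)
√(-29475 + M(-171, b)) = √(-29475 + (6 + (-212)² - 171*(-212)²)) = √(-29475 + (6 + 44944 - 171*44944)) = √(-29475 + (6 + 44944 - 7685424)) = √(-29475 - 7640474) = √(-7669949) = I*√7669949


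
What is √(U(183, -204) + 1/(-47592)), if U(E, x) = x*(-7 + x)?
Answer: √2708183162134/7932 ≈ 207.47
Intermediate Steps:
√(U(183, -204) + 1/(-47592)) = √(-204*(-7 - 204) + 1/(-47592)) = √(-204*(-211) - 1/47592) = √(43044 - 1/47592) = √(2048550047/47592) = √2708183162134/7932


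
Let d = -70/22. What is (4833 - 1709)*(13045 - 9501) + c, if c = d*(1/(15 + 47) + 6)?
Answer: 7550719937/682 ≈ 1.1071e+7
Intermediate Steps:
d = -35/11 (d = -70*1/22 = -35/11 ≈ -3.1818)
c = -13055/682 (c = -35*(1/(15 + 47) + 6)/11 = -35*(1/62 + 6)/11 = -35/11*373/62 = -13055/682 ≈ -19.142)
(4833 - 1709)*(13045 - 9501) + c = (4833 - 1709)*(13045 - 9501) - 13055/682 = 3124*3544 - 13055/682 = 11071456 - 13055/682 = 7550719937/682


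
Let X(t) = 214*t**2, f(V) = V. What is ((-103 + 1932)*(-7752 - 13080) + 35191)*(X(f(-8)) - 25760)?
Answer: 459234702368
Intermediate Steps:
((-103 + 1932)*(-7752 - 13080) + 35191)*(X(f(-8)) - 25760) = ((-103 + 1932)*(-7752 - 13080) + 35191)*(214*(-8)**2 - 25760) = (1829*(-20832) + 35191)*(214*64 - 25760) = (-38101728 + 35191)*(13696 - 25760) = -38066537*(-12064) = 459234702368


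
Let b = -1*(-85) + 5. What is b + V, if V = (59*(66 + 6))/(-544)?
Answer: 5589/68 ≈ 82.191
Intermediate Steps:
b = 90 (b = 85 + 5 = 90)
V = -531/68 (V = (59*72)*(-1/544) = 4248*(-1/544) = -531/68 ≈ -7.8088)
b + V = 90 - 531/68 = 5589/68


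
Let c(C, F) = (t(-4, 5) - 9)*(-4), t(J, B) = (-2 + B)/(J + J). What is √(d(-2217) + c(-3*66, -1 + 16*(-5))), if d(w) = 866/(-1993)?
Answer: √588903598/3986 ≈ 6.0881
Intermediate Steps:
t(J, B) = (-2 + B)/(2*J) (t(J, B) = (-2 + B)/((2*J)) = (-2 + B)*(1/(2*J)) = (-2 + B)/(2*J))
d(w) = -866/1993 (d(w) = 866*(-1/1993) = -866/1993)
c(C, F) = 75/2 (c(C, F) = ((½)*(-2 + 5)/(-4) - 9)*(-4) = ((½)*(-¼)*3 - 9)*(-4) = (-3/8 - 9)*(-4) = -75/8*(-4) = 75/2)
√(d(-2217) + c(-3*66, -1 + 16*(-5))) = √(-866/1993 + 75/2) = √(147743/3986) = √588903598/3986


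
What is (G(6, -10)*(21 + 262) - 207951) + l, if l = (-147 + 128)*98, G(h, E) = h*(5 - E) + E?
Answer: -187173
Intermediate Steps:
G(h, E) = E + h*(5 - E)
l = -1862 (l = -19*98 = -1862)
(G(6, -10)*(21 + 262) - 207951) + l = ((-10 + 5*6 - 1*(-10)*6)*(21 + 262) - 207951) - 1862 = ((-10 + 30 + 60)*283 - 207951) - 1862 = (80*283 - 207951) - 1862 = (22640 - 207951) - 1862 = -185311 - 1862 = -187173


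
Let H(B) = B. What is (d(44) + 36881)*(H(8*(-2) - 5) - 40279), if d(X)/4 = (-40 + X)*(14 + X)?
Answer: -1523702700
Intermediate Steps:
d(X) = 4*(-40 + X)*(14 + X) (d(X) = 4*((-40 + X)*(14 + X)) = 4*(-40 + X)*(14 + X))
(d(44) + 36881)*(H(8*(-2) - 5) - 40279) = ((-2240 - 104*44 + 4*44²) + 36881)*((8*(-2) - 5) - 40279) = ((-2240 - 4576 + 4*1936) + 36881)*((-16 - 5) - 40279) = ((-2240 - 4576 + 7744) + 36881)*(-21 - 40279) = (928 + 36881)*(-40300) = 37809*(-40300) = -1523702700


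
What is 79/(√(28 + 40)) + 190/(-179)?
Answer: -190/179 + 79*√17/34 ≈ 8.5187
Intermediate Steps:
79/(√(28 + 40)) + 190/(-179) = 79/(√68) + 190*(-1/179) = 79/((2*√17)) - 190/179 = 79*(√17/34) - 190/179 = 79*√17/34 - 190/179 = -190/179 + 79*√17/34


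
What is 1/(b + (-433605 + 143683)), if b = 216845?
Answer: -1/73077 ≈ -1.3684e-5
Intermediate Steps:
1/(b + (-433605 + 143683)) = 1/(216845 + (-433605 + 143683)) = 1/(216845 - 289922) = 1/(-73077) = -1/73077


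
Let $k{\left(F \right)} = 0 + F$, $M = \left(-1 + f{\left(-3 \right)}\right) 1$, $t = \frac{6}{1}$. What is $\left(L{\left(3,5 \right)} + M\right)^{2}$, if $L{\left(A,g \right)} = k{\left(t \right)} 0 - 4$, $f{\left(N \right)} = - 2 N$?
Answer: $1$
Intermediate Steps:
$t = 6$ ($t = 6 \cdot 1 = 6$)
$M = 5$ ($M = \left(-1 - -6\right) 1 = \left(-1 + 6\right) 1 = 5 \cdot 1 = 5$)
$k{\left(F \right)} = F$
$L{\left(A,g \right)} = -4$ ($L{\left(A,g \right)} = 6 \cdot 0 - 4 = 0 - 4 = -4$)
$\left(L{\left(3,5 \right)} + M\right)^{2} = \left(-4 + 5\right)^{2} = 1^{2} = 1$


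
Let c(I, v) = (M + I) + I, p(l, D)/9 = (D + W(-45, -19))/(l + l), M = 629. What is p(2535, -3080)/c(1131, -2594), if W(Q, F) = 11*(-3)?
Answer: -9339/4885790 ≈ -0.0019115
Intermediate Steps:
W(Q, F) = -33
p(l, D) = 9*(-33 + D)/(2*l) (p(l, D) = 9*((D - 33)/(l + l)) = 9*((-33 + D)/((2*l))) = 9*((-33 + D)*(1/(2*l))) = 9*((-33 + D)/(2*l)) = 9*(-33 + D)/(2*l))
c(I, v) = 629 + 2*I (c(I, v) = (629 + I) + I = 629 + 2*I)
p(2535, -3080)/c(1131, -2594) = ((9/2)*(-33 - 3080)/2535)/(629 + 2*1131) = ((9/2)*(1/2535)*(-3113))/(629 + 2262) = -9339/1690/2891 = -9339/1690*1/2891 = -9339/4885790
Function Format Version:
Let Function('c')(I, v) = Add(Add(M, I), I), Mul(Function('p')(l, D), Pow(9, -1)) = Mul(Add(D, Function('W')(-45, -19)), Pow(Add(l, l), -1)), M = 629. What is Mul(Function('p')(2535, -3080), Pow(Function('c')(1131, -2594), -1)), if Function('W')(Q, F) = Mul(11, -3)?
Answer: Rational(-9339, 4885790) ≈ -0.0019115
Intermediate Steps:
Function('W')(Q, F) = -33
Function('p')(l, D) = Mul(Rational(9, 2), Pow(l, -1), Add(-33, D)) (Function('p')(l, D) = Mul(9, Mul(Add(D, -33), Pow(Add(l, l), -1))) = Mul(9, Mul(Add(-33, D), Pow(Mul(2, l), -1))) = Mul(9, Mul(Add(-33, D), Mul(Rational(1, 2), Pow(l, -1)))) = Mul(9, Mul(Rational(1, 2), Pow(l, -1), Add(-33, D))) = Mul(Rational(9, 2), Pow(l, -1), Add(-33, D)))
Function('c')(I, v) = Add(629, Mul(2, I)) (Function('c')(I, v) = Add(Add(629, I), I) = Add(629, Mul(2, I)))
Mul(Function('p')(2535, -3080), Pow(Function('c')(1131, -2594), -1)) = Mul(Mul(Rational(9, 2), Pow(2535, -1), Add(-33, -3080)), Pow(Add(629, Mul(2, 1131)), -1)) = Mul(Mul(Rational(9, 2), Rational(1, 2535), -3113), Pow(Add(629, 2262), -1)) = Mul(Rational(-9339, 1690), Pow(2891, -1)) = Mul(Rational(-9339, 1690), Rational(1, 2891)) = Rational(-9339, 4885790)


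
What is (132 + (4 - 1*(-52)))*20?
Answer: 3760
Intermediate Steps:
(132 + (4 - 1*(-52)))*20 = (132 + (4 + 52))*20 = (132 + 56)*20 = 188*20 = 3760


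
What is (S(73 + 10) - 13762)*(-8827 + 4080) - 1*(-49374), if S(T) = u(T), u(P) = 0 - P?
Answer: 65771589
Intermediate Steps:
u(P) = -P
S(T) = -T
(S(73 + 10) - 13762)*(-8827 + 4080) - 1*(-49374) = (-(73 + 10) - 13762)*(-8827 + 4080) - 1*(-49374) = (-1*83 - 13762)*(-4747) + 49374 = (-83 - 13762)*(-4747) + 49374 = -13845*(-4747) + 49374 = 65722215 + 49374 = 65771589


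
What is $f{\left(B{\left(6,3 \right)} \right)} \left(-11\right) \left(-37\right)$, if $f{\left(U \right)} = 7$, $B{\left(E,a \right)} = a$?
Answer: $2849$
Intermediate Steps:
$f{\left(B{\left(6,3 \right)} \right)} \left(-11\right) \left(-37\right) = 7 \left(-11\right) \left(-37\right) = \left(-77\right) \left(-37\right) = 2849$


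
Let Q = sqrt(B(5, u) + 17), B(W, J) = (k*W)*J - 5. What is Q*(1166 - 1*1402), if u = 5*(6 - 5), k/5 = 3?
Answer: -708*sqrt(43) ≈ -4642.7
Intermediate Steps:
k = 15 (k = 5*3 = 15)
u = 5 (u = 5*1 = 5)
B(W, J) = -5 + 15*J*W (B(W, J) = (15*W)*J - 5 = 15*J*W - 5 = -5 + 15*J*W)
Q = 3*sqrt(43) (Q = sqrt((-5 + 15*5*5) + 17) = sqrt((-5 + 375) + 17) = sqrt(370 + 17) = sqrt(387) = 3*sqrt(43) ≈ 19.672)
Q*(1166 - 1*1402) = (3*sqrt(43))*(1166 - 1*1402) = (3*sqrt(43))*(1166 - 1402) = (3*sqrt(43))*(-236) = -708*sqrt(43)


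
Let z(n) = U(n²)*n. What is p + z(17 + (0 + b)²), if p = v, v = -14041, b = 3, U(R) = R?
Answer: 3535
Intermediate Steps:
p = -14041
z(n) = n³ (z(n) = n²*n = n³)
p + z(17 + (0 + b)²) = -14041 + (17 + (0 + 3)²)³ = -14041 + (17 + 3²)³ = -14041 + (17 + 9)³ = -14041 + 26³ = -14041 + 17576 = 3535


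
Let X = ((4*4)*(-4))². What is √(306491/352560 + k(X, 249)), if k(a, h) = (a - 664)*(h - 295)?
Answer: I*√1226447074842015/88140 ≈ 397.33*I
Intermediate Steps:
X = 4096 (X = (16*(-4))² = (-64)² = 4096)
k(a, h) = (-664 + a)*(-295 + h)
√(306491/352560 + k(X, 249)) = √(306491/352560 + (195880 - 664*249 - 295*4096 + 4096*249)) = √(306491*(1/352560) + (195880 - 165336 - 1208320 + 1019904)) = √(306491/352560 - 157872) = √(-55659045829/352560) = I*√1226447074842015/88140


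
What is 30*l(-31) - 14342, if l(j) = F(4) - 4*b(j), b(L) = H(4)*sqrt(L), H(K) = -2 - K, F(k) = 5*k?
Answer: -13742 + 720*I*sqrt(31) ≈ -13742.0 + 4008.8*I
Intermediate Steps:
b(L) = -6*sqrt(L) (b(L) = (-2 - 1*4)*sqrt(L) = (-2 - 4)*sqrt(L) = -6*sqrt(L))
l(j) = 20 + 24*sqrt(j) (l(j) = 5*4 - (-24)*sqrt(j) = 20 + 24*sqrt(j))
30*l(-31) - 14342 = 30*(20 + 24*sqrt(-31)) - 14342 = 30*(20 + 24*(I*sqrt(31))) - 14342 = 30*(20 + 24*I*sqrt(31)) - 14342 = (600 + 720*I*sqrt(31)) - 14342 = -13742 + 720*I*sqrt(31)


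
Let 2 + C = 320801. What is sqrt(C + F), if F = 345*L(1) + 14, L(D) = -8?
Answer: sqrt(318053) ≈ 563.96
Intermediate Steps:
C = 320799 (C = -2 + 320801 = 320799)
F = -2746 (F = 345*(-8) + 14 = -2760 + 14 = -2746)
sqrt(C + F) = sqrt(320799 - 2746) = sqrt(318053)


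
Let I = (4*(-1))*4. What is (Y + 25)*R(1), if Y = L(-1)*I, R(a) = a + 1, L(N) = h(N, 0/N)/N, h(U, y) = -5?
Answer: -110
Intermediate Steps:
I = -16 (I = -4*4 = -16)
L(N) = -5/N
R(a) = 1 + a
Y = -80 (Y = -5/(-1)*(-16) = -5*(-1)*(-16) = 5*(-16) = -80)
(Y + 25)*R(1) = (-80 + 25)*(1 + 1) = -55*2 = -110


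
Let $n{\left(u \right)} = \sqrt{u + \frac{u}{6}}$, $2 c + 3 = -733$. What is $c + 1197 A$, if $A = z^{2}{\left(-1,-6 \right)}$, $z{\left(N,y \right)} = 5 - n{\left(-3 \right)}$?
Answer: $\frac{50735}{2} - 5985 i \sqrt{14} \approx 25368.0 - 22394.0 i$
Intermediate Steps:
$c = -368$ ($c = - \frac{3}{2} + \frac{1}{2} \left(-733\right) = - \frac{3}{2} - \frac{733}{2} = -368$)
$n{\left(u \right)} = \frac{\sqrt{42} \sqrt{u}}{6}$ ($n{\left(u \right)} = \sqrt{u + u \frac{1}{6}} = \sqrt{u + \frac{u}{6}} = \sqrt{\frac{7 u}{6}} = \frac{\sqrt{42} \sqrt{u}}{6}$)
$z{\left(N,y \right)} = 5 - \frac{i \sqrt{14}}{2}$ ($z{\left(N,y \right)} = 5 - \frac{\sqrt{42} \sqrt{-3}}{6} = 5 - \frac{\sqrt{42} i \sqrt{3}}{6} = 5 - \frac{i \sqrt{14}}{2}$)
$A = \left(5 - \frac{i \sqrt{14}}{2}\right)^{2} \approx 21.5 - 18.708 i$
$c + 1197 A = -368 + 1197 \frac{\left(10 - i \sqrt{14}\right)^{2}}{4} = -368 + \frac{1197 \left(10 - i \sqrt{14}\right)^{2}}{4}$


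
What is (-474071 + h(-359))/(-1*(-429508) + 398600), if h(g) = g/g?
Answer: -237035/414054 ≈ -0.57247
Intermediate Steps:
h(g) = 1
(-474071 + h(-359))/(-1*(-429508) + 398600) = (-474071 + 1)/(-1*(-429508) + 398600) = -474070/(429508 + 398600) = -474070/828108 = -474070*1/828108 = -237035/414054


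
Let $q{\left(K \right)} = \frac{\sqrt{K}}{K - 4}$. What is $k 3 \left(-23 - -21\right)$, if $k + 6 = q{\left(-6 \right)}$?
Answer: $36 + \frac{3 i \sqrt{6}}{5} \approx 36.0 + 1.4697 i$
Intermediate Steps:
$q{\left(K \right)} = \frac{\sqrt{K}}{-4 + K}$
$k = -6 - \frac{i \sqrt{6}}{10}$ ($k = -6 + \frac{\sqrt{-6}}{-4 - 6} = -6 + \frac{i \sqrt{6}}{-10} = -6 + i \sqrt{6} \left(- \frac{1}{10}\right) = -6 - \frac{i \sqrt{6}}{10} \approx -6.0 - 0.24495 i$)
$k 3 \left(-23 - -21\right) = \left(-6 - \frac{i \sqrt{6}}{10}\right) 3 \left(-23 - -21\right) = \left(-18 - \frac{3 i \sqrt{6}}{10}\right) \left(-23 + 21\right) = \left(-18 - \frac{3 i \sqrt{6}}{10}\right) \left(-2\right) = 36 + \frac{3 i \sqrt{6}}{5}$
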